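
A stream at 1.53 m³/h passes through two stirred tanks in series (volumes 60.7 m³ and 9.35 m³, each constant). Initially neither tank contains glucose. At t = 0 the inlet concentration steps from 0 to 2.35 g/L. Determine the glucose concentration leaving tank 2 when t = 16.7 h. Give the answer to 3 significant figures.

Time constants: τᵢ = Vᵢ/Q for each well-mixed tank.
τ₁ = 60.7/1.53 = 39.673 h; τ₂ = 9.35/1.53 = 6.1111 h.
Tank 1: C₁ = C_in(1 − e^(−t/τ₁)). Tank 2 (τ₁ ≠ τ₂): C₂ = C_in[1 − (τ₁ e^(−t/τ₁) − τ₂ e^(−t/τ₂))/(τ₁ − τ₂)].
At t = 16.7: e^(−t/τ₁) = 0.65643, e^(−t/τ₂) = 0.065042.
C₂ = 2.35·[1 − (39.673·0.65643 − 6.1111·0.065042)/(33.562)] = 2.35·0.23589 = 0.55434 g/L.

0.554 g/L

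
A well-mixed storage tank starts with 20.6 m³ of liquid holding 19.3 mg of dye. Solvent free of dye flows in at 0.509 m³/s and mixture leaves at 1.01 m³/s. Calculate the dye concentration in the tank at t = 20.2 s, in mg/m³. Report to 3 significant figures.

Let m(t) be the amount of dye. Volume: V(t) = V₀ + (Q_in − Q_out) t = 20.6 − 0.50100 t; V(20.2) = 10.480 m³.
Solute balance: dm/dt = 0 − Q_out C = −Q_out m/V(t).
Separate: dm/m = −Q_out dt/V(t) ⇒ ln(m/m₀) = −(Q_out/(Q_in−Q_out)) ln(V/V₀).
m = m₀ (V₀/V)^(Q_out/(Q_in−Q_out)) = 19.3 × (20.6/10.480)^(-2.0160) = 4.9413 mg.
C = m/V = 4.9413/10.480 = 0.47151 mg/m³.

0.472 mg/m³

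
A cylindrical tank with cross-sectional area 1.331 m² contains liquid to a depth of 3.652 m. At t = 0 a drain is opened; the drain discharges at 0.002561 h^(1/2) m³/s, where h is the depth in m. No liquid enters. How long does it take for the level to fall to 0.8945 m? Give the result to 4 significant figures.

A dh/dt = −Q_out = −0.002561 √h.
∫ h^(−1/2) dh = −(0.002561/A) ∫ dt, giving 2√h = 2√h₀ − (0.002561/A) t.
t = 2A(√h₀ − √h)/0.002561 = 2·1.331·(√3.652 − √0.8945)/0.002561
  = 2.66200 × (1.91102 − 0.945780) / 0.002561 = 1003.31 s.

1003 s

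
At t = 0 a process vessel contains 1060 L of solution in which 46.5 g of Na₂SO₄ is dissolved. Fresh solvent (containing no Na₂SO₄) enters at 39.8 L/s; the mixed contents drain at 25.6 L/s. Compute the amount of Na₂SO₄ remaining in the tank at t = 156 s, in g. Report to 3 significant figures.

Let m(t) be the amount of Na₂SO₄. Volume: V(t) = V₀ + (Q_in − Q_out) t = 1060 + 14.200 t; V(156) = 3275.2 L.
Species balance (pure solvent in): dm/dt = −Q_out · m/V(t).
dm/m = −Q_out dt/(V₀ + 14.200 t); integrating gives ln(m/m₀) = −(Q_out/(Q_in−Q_out)) ln(V/V₀).
m = m₀ (V₀/V)^(Q_out/(Q_in−Q_out)) = 46.5 × (1060/3275.2)^(1.8028) = 6.0841 g.

6.08 g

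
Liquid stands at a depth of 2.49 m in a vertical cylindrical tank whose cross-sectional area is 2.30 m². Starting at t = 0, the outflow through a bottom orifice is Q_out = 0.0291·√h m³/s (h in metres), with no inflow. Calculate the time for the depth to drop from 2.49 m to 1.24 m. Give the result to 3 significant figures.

With no inflow, A dh/dt = −0.0291 √h.
∫ h^(−1/2) dh = −(0.0291/A) ∫ dt, giving 2√h = 2√h₀ − (0.0291/A) t.
t = 2A(√h₀ − √h)/0.0291 = 2·2.30·(√2.49 − √1.24)/0.0291
  = 4.6000 × (1.5780 − 1.1136) / 0.0291 = 73.414 s.

73.4 s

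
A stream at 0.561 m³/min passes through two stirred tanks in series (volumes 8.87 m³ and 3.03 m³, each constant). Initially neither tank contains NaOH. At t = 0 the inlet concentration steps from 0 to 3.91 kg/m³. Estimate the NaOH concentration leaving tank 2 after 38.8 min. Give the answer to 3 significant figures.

3.40 kg/m³

Each tank obeys Vᵢ dCᵢ/dt = Q(Cᵢ₋₁ − Cᵢ), so τᵢ = Vᵢ/Q.
τ₁ = 8.87/0.561 = 15.811 min; τ₂ = 3.03/0.561 = 5.4011 min.
Solving the cascade with C₁(0)=C₂(0)=0 gives C₂(t) = C_in[1 − (τ₁ e^(−t/τ₁) − τ₂ e^(−t/τ₂))/(τ₁ − τ₂)].
At t = 38.8: e^(−t/τ₁) = 0.085951, e^(−t/τ₂) = 0.00075881.
C₂ = 3.91·[1 − (15.811·0.085951 − 5.4011·0.00075881)/(10.410)] = 3.91·0.86985 = 3.4011 kg/m³.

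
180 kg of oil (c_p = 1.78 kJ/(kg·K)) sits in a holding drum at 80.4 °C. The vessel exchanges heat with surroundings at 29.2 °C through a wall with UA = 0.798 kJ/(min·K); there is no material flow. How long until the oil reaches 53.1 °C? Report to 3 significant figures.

Heat balance on the well-mixed liquid: M c_p dT/dt = −UA(T − T_amb).
τ = M c_p/UA = 401.50 min; T_ss = T_amb = 29.200 °C.
T(t) = T_ss + (T₀ − T_ss)e^(−t/τ); set T = 53.1:
t = −τ ln[(T − T_ss)/(T₀ − T_ss)] = −401.50 · ln(0.46680) = 305.89 min.

306 min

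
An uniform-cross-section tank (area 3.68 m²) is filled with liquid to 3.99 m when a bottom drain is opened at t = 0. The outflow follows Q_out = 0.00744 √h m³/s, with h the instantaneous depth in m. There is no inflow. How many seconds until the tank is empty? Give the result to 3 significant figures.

1980 s

With no inflow, A dh/dt = −0.00744 √h.
∫ h^(−1/2) dh = −(0.00744/A) ∫ dt, giving 2√h = 2√h₀ − (0.00744/A) t.
Set h = 0: 2√h₀ = (0.00744/A) t_empty ⇒ t_empty = 2A√h₀/0.00744.
t_empty = 2·3.68·√3.99/0.00744 = 7.3600·1.9975/0.00744 = 1976.0 s.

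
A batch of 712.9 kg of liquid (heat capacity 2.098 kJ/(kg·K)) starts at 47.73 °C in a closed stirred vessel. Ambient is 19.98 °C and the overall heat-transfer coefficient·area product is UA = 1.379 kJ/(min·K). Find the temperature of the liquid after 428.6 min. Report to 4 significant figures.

M c_p dT/dt = −UA(T − T_amb).
dT/dt = (T_ss − T)/τ with T_ss = T_amb = 19.9800 °C, τ = M c_p/UA = 712.9·2.098/1.379 = 1084.60 min.
Integrating: T(t) = T_ss + (T₀ − T_ss) e^(−t/τ).
T(428.6) = 19.9800 + (27.7500)·0.673567 = 38.6715 °C.

38.67 °C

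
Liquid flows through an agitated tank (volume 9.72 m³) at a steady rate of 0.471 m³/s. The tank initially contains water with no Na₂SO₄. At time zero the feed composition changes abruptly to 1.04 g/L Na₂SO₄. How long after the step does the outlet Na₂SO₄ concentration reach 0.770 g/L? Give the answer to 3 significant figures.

Species balance: V dC/dt = Q(C_in − C) ⇒ τ = V/Q = 20.637 s.
C(t) = C_in + (C₀ − C_in) e^(−t/τ). Set C = 0.770 and solve for t:
e^(−t/τ) = (C − C_in)/(C₀ − C_in) = (0.770 − 1.04)/(0 − 1.04) = 0.25962
t = −τ ln(…) = 20.637 × 1.3486 = 27.830 s.

27.8 s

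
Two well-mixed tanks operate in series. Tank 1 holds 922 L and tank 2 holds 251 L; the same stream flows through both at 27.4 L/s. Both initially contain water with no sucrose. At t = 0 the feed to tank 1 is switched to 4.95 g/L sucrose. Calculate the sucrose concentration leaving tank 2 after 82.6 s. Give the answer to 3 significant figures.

4.37 g/L

Time constants: τᵢ = Vᵢ/Q for each well-mixed tank.
τ₁ = 922/27.4 = 33.650 s; τ₂ = 251/27.4 = 9.1606 s.
Tank 1: C₁ = C_in(1 − e^(−t/τ₁)). Tank 2 (τ₁ ≠ τ₂): C₂ = C_in[1 − (τ₁ e^(−t/τ₁) − τ₂ e^(−t/τ₂))/(τ₁ − τ₂)].
At t = 82.6: e^(−t/τ₁) = 0.085888, e^(−t/τ₂) = 0.00012134.
C₂ = 4.95·[1 − (33.650·0.085888 − 9.1606·0.00012134)/(24.489)] = 4.95·0.88203 = 4.3660 g/L.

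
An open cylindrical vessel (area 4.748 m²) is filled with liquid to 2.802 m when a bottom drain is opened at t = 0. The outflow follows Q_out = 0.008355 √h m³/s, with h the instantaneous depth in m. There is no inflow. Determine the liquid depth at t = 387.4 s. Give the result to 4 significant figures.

With no inflow, A dh/dt = −0.008355 √h.
This is separable: 2 d(√h)/dt = −0.008355/A, so √h = √h₀ − (0.008355/(2A)) t.
√h = √2.802 − 0.008355·387.4/(2·4.748) = 1.67392 − 0.340852 = 1.33307.
h = 1.33307² = 1.77706 m.

1.777 m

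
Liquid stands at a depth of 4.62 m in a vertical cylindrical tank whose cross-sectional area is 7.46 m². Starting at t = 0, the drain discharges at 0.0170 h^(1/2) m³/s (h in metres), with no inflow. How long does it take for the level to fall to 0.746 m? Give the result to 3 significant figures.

With no inflow, A dh/dt = −0.0170 √h.
This is separable: 2 d(√h)/dt = −0.0170/A, so √h = √h₀ − (0.0170/(2A)) t.
t = 2A(√h₀ − √h)/0.0170 = 2·7.46·(√4.62 − √0.746)/0.0170
  = 14.920 × (2.1494 − 0.86371) / 0.0170 = 1128.4 s.

1130 s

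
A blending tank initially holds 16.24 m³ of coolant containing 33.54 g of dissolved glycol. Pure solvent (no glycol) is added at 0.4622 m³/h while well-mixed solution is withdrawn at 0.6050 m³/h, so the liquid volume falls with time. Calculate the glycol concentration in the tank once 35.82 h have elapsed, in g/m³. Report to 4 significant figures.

0.6070 g/m³

Total volume: dV/dt = Q_in − Q_out = -0.142800 m³/h, so V(t) = 16.24 − 0.142800 t and V(35.82) = 11.1249 m³.
Species balance (pure solvent in): dm/dt = −Q_out · m/V(t).
Separate: dm/m = −Q_out dt/V(t) ⇒ ln(m/m₀) = −(Q_out/(Q_in−Q_out)) ln(V/V₀).
m = m₀ (V₀/V)^(Q_out/(Q_in−Q_out)) = 33.54 × (16.24/11.1249)^(-4.23669) = 6.75332 g.
C = m/V = 6.75332/11.1249 = 0.607046 g/m³.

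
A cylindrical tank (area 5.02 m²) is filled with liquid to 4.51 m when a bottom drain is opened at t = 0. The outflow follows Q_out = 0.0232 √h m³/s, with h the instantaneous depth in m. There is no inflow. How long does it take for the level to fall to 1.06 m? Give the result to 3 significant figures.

Volume balance on the tank: A dh/dt = −0.0232 √h.
Separate and integrate: 2(√h − √h₀) = −(0.0232/A) t.
t = 2A(√h₀ − √h)/0.0232 = 2·5.02·(√4.51 − √1.06)/0.0232
  = 10.040 × (2.1237 − 1.0296) / 0.0232 = 473.49 s.

473 s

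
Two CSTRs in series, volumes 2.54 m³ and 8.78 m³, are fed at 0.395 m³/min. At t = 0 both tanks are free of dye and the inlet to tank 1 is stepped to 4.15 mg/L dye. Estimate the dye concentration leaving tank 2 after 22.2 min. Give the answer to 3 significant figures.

Time constants: τᵢ = Vᵢ/Q for each well-mixed tank.
τ₁ = 2.54/0.395 = 6.4304 min; τ₂ = 8.78/0.395 = 22.228 min.
Tank 1: C₁ = C_in(1 − e^(−t/τ₁)). Tank 2 (τ₁ ≠ τ₂): C₂ = C_in[1 − (τ₁ e^(−t/τ₁) − τ₂ e^(−t/τ₂))/(τ₁ − τ₂)].
At t = 22.2: e^(−t/τ₁) = 0.031671, e^(−t/τ₂) = 0.36834.
C₂ = 4.15·[1 − (6.4304·0.031671 − 22.228·0.36834)/(-15.797)] = 4.15·0.49462 = 2.0527 mg/L.

2.05 mg/L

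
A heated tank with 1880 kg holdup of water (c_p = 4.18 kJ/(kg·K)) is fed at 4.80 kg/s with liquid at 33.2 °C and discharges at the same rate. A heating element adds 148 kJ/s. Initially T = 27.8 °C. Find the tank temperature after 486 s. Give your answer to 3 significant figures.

36.9 °C

First-law balance (no shaft work): M c_p dT/dt = ṁ c_p (T_in − T) + 148.
Rearrange: dT/dt = (T_ss − T)/τ with τ = M/ṁ = 391.67 s and T_ss = T_in + Q̇/(ṁ c_p) = 40.576 °C.
Integrating: T(t) = T_ss + (T₀ − T_ss) e^(−t/τ).
T(486) = 40.576 + (-12.776)·e^(−486/391.67) = 40.576 + (-12.776)·0.28914 = 36.882 °C.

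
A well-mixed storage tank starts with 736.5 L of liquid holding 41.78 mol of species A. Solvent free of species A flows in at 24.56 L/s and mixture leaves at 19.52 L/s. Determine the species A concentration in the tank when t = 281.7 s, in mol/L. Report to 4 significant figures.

0.0003023 mol/L

Total volume: dV/dt = Q_in − Q_out = 5.04000 L/s, so V(t) = 736.5 + 5.04000 t and V(281.7) = 2156.27 L.
Species balance (pure solvent in): dm/dt = −Q_out · m/V(t).
Separate: dm/m = −Q_out dt/V(t) ⇒ ln(m/m₀) = −(Q_out/(Q_in−Q_out)) ln(V/V₀).
m = m₀ (V₀/V)^(Q_out/(Q_in−Q_out)) = 41.78 × (736.5/2156.27)^(3.87302) = 0.651764 mol.
C = m/V = 0.651764/2156.27 = 0.000302265 mol/L.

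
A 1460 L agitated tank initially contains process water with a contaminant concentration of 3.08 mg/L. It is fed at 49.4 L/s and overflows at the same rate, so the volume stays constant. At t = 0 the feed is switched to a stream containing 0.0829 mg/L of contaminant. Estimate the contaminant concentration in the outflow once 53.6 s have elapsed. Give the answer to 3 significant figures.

Mass balance on the solute (V constant): V dC/dt = Q(C_in − C).
So dC/dt = (C_in − C)/τ with τ = V/Q = 1460/49.4 = 29.555 s.
C approaches C_in exponentially: C(t) = C_in + (C₀ − C_in) e^(−t/τ).
C(53.6) = 0.0829 + (3.08 − 0.0829)·e^(−53.6/29.555) = 0.0829 + (2.9971)·0.16307 = 0.57163 mg/L.

0.572 mg/L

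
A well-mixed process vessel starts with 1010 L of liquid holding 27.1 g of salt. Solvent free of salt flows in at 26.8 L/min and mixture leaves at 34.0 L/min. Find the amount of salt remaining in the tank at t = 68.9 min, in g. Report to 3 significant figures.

Total volume: dV/dt = Q_in − Q_out = -7.2000 L/min, so V(t) = 1010 − 7.2000 t and V(68.9) = 513.92 L.
Species balance (pure solvent in): dm/dt = −Q_out · m/V(t).
dm/m = −Q_out dt/(V₀ − 7.2000 t); integrating gives ln(m/m₀) = −(Q_out/(Q_in−Q_out)) ln(V/V₀).
m = m₀ (V₀/V)^(Q_out/(Q_in−Q_out)) = 27.1 × (1010/513.92)^(-4.7222) = 1.1152 g.

1.12 g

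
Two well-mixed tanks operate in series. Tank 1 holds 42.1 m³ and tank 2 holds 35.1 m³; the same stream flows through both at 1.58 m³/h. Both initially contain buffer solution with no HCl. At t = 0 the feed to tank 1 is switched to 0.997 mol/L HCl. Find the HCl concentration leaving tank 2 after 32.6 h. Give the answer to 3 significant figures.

0.385 mol/L

Species balance on tank i: dCᵢ/dt = (Cᵢ₋₁ − Cᵢ)/τᵢ with τᵢ = Vᵢ/Q.
τ₁ = 42.1/1.58 = 26.646 h; τ₂ = 35.1/1.58 = 22.215 h.
Solving the cascade with C₁(0)=C₂(0)=0 gives C₂(t) = C_in[1 − (τ₁ e^(−t/τ₁) − τ₂ e^(−t/τ₂))/(τ₁ − τ₂)].
At t = 32.6: e^(−t/τ₁) = 0.29421, e^(−t/τ₂) = 0.23051.
C₂ = 0.997·[1 − (26.646·0.29421 − 22.215·0.23051)/(4.4304)] = 0.997·0.38639 = 0.38523 mol/L.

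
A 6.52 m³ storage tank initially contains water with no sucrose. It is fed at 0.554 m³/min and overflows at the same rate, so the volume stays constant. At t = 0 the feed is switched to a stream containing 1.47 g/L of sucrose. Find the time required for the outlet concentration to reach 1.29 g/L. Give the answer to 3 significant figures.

Species balance on the tank: V dC/dt = Q(C_in − C), so τ = V/Q = 11.769 min.
C(t) = C_in + (C₀ − C_in) e^(−t/τ). Set C = 1.29 and solve for t:
e^(−t/τ) = (C − C_in)/(C₀ − C_in) = (1.29 − 1.47)/(0 − 1.47) = 0.12245
t = −τ ln(…) = 11.769 × 2.1001 = 24.716 min.

24.7 min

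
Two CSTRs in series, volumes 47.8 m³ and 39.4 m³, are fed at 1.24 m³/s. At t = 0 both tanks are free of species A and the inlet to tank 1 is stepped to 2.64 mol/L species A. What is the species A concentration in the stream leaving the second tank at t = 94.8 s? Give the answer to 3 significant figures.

1.98 mol/L

Each tank obeys Vᵢ dCᵢ/dt = Q(Cᵢ₋₁ − Cᵢ), so τᵢ = Vᵢ/Q.
τ₁ = 47.8/1.24 = 38.548 s; τ₂ = 39.4/1.24 = 31.774 s.
Tank 1: C₁ = C_in(1 − e^(−t/τ₁)). Tank 2 (τ₁ ≠ τ₂): C₂ = C_in[1 − (τ₁ e^(−t/τ₁) − τ₂ e^(−t/τ₂))/(τ₁ − τ₂)].
At t = 94.8: e^(−t/τ₁) = 0.085499, e^(−t/τ₂) = 0.050613.
C₂ = 2.64·[1 − (38.548·0.085499 − 31.774·0.050613)/(6.7742)] = 2.64·0.75087 = 1.9823 mol/L.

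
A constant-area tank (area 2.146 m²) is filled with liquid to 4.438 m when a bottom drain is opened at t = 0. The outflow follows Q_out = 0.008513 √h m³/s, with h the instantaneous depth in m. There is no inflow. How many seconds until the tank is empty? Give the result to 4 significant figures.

Mass balance (ρ constant): A dh/dt = −0.008513 √h.
This is separable: 2 d(√h)/dt = −0.008513/A, so √h = √h₀ − (0.008513/(2A)) t.
Tank is empty when √h = 0: t_empty = 2A√h₀/0.008513.
t_empty = 2·2.146·√4.438/0.008513 = 4.29200·2.10666/0.008513 = 1062.11 s.

1062 s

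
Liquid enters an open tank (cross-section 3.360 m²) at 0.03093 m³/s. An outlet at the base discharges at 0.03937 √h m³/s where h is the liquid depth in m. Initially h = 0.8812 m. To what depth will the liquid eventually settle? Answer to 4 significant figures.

Level balance: A dh/dt = 0.03093 − 0.03937 √h. Setting dh/dt = 0:
Q_in = 0.03937 √h_ss ⇒ √h_ss = 0.03093/0.03937 = 0.785624.
h_ss = 0.785624² = 0.617204 m. (Since h₀ = 0.8812 m > h_ss, the level will fall toward this value.)

0.6172 m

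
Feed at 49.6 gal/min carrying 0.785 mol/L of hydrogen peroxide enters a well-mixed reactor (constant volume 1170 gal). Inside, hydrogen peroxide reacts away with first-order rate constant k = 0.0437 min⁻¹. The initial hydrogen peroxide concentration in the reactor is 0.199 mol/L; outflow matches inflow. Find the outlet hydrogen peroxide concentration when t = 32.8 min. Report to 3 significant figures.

0.375 mol/L

V dC/dt = Q(C_in − C) − k V C.
dC/dt = (Q/V) C_in − (Q/V + k) C; effective rate a = Q/V + k = 0.042393 + 0.0437 = 0.086093 min⁻¹.
C_ss = Q C_in/(Q + kV) = 0.38654 mol/L; C(t) = C_ss + (C₀ − C_ss) e^(−a t).
C(32.8) = 0.38654 + (-0.18754)·e^(−0.086093·32.8) = 0.38654 + (-0.18754)·0.059377 = 0.37541 mol/L.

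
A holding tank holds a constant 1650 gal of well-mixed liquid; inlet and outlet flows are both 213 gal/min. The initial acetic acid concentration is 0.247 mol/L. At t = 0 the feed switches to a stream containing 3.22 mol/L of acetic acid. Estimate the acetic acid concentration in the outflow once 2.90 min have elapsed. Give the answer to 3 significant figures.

1.18 mol/L

Species balance on the tank: V dC/dt = Q(C_in − C).
So dC/dt = (C_in − C)/τ with τ = V/Q = 1650/213 = 7.7465 min.
C approaches C_in exponentially: C(t) = C_in + (C₀ − C_in) e^(−t/τ).
C(2.90) = 3.22 + (0.247 − 3.22)·e^(−2.90/7.7465) = 3.22 + (-2.9730)·0.68773 = 1.1754 mol/L.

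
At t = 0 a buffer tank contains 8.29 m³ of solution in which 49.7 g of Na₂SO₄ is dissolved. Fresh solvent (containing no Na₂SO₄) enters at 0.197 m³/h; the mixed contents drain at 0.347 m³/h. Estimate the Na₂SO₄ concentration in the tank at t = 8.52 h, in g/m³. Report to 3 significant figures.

4.81 g/m³

Total volume: dV/dt = Q_in − Q_out = -0.15000 m³/h, so V(t) = 8.29 − 0.15000 t and V(8.52) = 7.0120 m³.
No Na₂SO₄ enters, so dm/dt = −Q_out · (m/V).
dm/m = −Q_out dt/(V₀ − 0.15000 t); integrating gives ln(m/m₀) = −(Q_out/(Q_in−Q_out)) ln(V/V₀).
m = m₀ (V₀/V)^(Q_out/(Q_in−Q_out)) = 49.7 × (8.29/7.0120)^(-2.3133) = 33.740 g.
C = m/V = 33.740/7.0120 = 4.8118 g/m³.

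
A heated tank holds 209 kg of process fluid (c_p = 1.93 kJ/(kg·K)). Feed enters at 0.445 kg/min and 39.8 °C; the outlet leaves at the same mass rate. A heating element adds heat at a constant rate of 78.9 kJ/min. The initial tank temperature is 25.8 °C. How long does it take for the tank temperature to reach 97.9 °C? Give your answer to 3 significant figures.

M c_p dT/dt = ṁ c_p (T_in − T) + Q̇.
τ = M/ṁ = 469.66 min; T_ss = T_in + Q̇/(ṁ c_p) = 131.67 °C.
T(t) = T_ss + (T₀ − T_ss) e^(−t/τ). Set T = 97.9:
e^(−t/τ) = (97.9 − 131.67)/(25.8 − 131.67) = 0.31896
t = −469.66 · ln(0.31896) = 536.68 min.

537 min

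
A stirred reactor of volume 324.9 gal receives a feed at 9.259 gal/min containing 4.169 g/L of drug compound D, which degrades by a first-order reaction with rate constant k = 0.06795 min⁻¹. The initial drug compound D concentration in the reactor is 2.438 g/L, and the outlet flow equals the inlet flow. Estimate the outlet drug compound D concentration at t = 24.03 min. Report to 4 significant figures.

1.351 g/L

Species balance: V dC/dt = Q C_in − Q C − k V C.
dC/dt = (Q/V) C_in − (Q/V + k) C; effective rate a = Q/V + k = 0.0284980 + 0.06795 = 0.0964480 min⁻¹.
C_ss = Q C_in/(Q + kV) = 1.23184 g/L; C(t) = C_ss + (C₀ − C_ss) e^(−a t).
C(24.03) = 1.23184 + (1.20616)·e^(−0.0964480·24.03) = 1.23184 + (1.20616)·0.0985053 = 1.35065 g/L.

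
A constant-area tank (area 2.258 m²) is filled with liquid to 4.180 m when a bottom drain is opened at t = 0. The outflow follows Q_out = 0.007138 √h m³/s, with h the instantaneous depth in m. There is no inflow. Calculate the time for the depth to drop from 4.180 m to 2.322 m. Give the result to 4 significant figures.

329.4 s

Accumulation of liquid (constant cross-section A): A dh/dt = −0.007138 √h.
This is separable: 2 d(√h)/dt = −0.007138/A, so √h = √h₀ − (0.007138/(2A)) t.
t = 2A(√h₀ − √h)/0.007138 = 2·2.258·(√4.180 − √2.322)/0.007138
  = 4.51600 × (2.04450 − 1.52381) / 0.007138 = 329.427 s.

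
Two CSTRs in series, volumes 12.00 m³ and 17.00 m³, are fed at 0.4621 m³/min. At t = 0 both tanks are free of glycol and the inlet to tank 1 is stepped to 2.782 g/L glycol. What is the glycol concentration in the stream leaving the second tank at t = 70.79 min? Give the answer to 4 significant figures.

1.838 g/L

Each tank obeys Vᵢ dCᵢ/dt = Q(Cᵢ₋₁ − Cᵢ), so τᵢ = Vᵢ/Q.
τ₁ = 12.00/0.4621 = 25.9684 min; τ₂ = 17.00/0.4621 = 36.7886 min.
Tank 1: C₁ = C_in(1 − e^(−t/τ₁)). Tank 2 (τ₁ ≠ τ₂): C₂ = C_in[1 − (τ₁ e^(−t/τ₁) − τ₂ e^(−t/τ₂))/(τ₁ − τ₂)].
At t = 70.79: e^(−t/τ₁) = 0.0654804, e^(−t/τ₂) = 0.145987.
C₂ = 2.782·[1 − (25.9684·0.0654804 − 36.7886·0.145987)/(-10.8202)] = 2.782·0.660798 = 1.83834 g/L.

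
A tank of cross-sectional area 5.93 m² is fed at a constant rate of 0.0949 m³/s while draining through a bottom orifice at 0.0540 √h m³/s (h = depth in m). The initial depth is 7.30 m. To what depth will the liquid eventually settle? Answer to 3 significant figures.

A dh/dt = Q_in − 0.0540 √h. Steady state requires inflow = outflow:
Q_in = 0.0540 √h_ss ⇒ √h_ss = 0.0949/0.0540 = 1.7574.
h_ss = 1.7574² = 3.0885 m. (Since h₀ = 7.30 m > h_ss, the level will fall toward this value.)

3.09 m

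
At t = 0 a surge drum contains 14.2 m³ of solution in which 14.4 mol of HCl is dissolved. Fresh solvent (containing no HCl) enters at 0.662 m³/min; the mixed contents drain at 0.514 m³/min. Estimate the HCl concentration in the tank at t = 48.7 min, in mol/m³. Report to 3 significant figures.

Total volume: dV/dt = Q_in − Q_out = 0.14800 m³/min, so V(t) = 14.2 + 0.14800 t and V(48.7) = 21.408 m³.
Species balance (pure solvent in): dm/dt = −Q_out · m/V(t).
Separate: dm/m = −Q_out dt/V(t) ⇒ ln(m/m₀) = −(Q_out/(Q_in−Q_out)) ln(V/V₀).
m = m₀ (V₀/V)^(Q_out/(Q_in−Q_out)) = 14.4 × (14.2/21.408)^(3.4730) = 3.4610 mol.
C = m/V = 3.4610/21.408 = 0.16167 mol/m³.

0.162 mol/m³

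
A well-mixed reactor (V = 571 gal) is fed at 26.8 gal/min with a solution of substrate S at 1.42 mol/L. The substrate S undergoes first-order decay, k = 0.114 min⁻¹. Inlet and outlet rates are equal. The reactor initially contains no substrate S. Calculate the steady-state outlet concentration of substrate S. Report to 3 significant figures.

0.414 mol/L

Accumulation = in − out − consumed: V dC/dt = Q C_in − Q C − k V C.
Steady state (dC/dt = 0): C_ss = Q C_in/(Q + kV) = C_in/(1 + kV/Q).
C_ss = 26.8·1.42/(26.8 + 0.114·571) = 38.056/91.894 = 0.41413 mol/L.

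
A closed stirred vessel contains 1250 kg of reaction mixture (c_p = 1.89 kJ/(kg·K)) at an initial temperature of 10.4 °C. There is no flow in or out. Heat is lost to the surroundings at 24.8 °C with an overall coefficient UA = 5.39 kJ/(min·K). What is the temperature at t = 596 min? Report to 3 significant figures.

M c_p dT/dt = −UA(T − T_amb).
dT/dt = (T_ss − T)/τ with T_ss = T_amb = 24.800 °C, τ = M c_p/UA = 1250·1.89/5.39 = 438.31 min.
Solution: T(t) = T_ss + (T₀ − T_ss) e^(−t/τ).
T(596) = 24.800 + (-14.400)·0.25672 = 21.103 °C.

21.1 °C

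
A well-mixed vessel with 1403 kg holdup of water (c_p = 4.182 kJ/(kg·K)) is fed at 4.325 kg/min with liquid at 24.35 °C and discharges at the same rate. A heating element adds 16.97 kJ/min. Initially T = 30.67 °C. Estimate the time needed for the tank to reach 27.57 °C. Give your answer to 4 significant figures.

M c_p dT/dt = ṁ c_p (T_in − T) + Q̇.
τ = M/ṁ = 324.393 min; T_ss = T_in + Q̇/(ṁ c_p) = 25.2882 °C.
T(t) = T_ss + (T₀ − T_ss) e^(−t/τ). Set T = 27.57:
e^(−t/τ) = (27.57 − 25.2882)/(30.67 − 25.2882) = 0.423981
t = −324.393 · ln(0.423981) = 278.351 min.

278.4 min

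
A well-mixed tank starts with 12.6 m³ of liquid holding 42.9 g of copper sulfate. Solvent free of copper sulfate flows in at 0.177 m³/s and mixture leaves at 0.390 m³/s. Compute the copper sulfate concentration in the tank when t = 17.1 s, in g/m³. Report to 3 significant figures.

Let m(t) be the amount of copper sulfate. Volume: V(t) = V₀ + (Q_in − Q_out) t = 12.6 − 0.21300 t; V(17.1) = 8.9577 m³.
Solute balance: dm/dt = 0 − Q_out C = −Q_out m/V(t).
dm/m = −Q_out dt/(V₀ − 0.21300 t); integrating gives ln(m/m₀) = −(Q_out/(Q_in−Q_out)) ln(V/V₀).
m = m₀ (V₀/V)^(Q_out/(Q_in−Q_out)) = 42.9 × (12.6/8.9577)^(-1.8310) = 22.970 g.
C = m/V = 22.970/8.9577 = 2.5642 g/m³.

2.56 g/m³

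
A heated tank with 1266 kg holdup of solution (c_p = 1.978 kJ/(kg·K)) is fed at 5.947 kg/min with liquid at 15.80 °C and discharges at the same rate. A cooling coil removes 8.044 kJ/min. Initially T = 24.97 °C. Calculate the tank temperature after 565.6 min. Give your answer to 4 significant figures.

15.81 °C

First-law balance (no shaft work): M c_p dT/dt = ṁ c_p (T_in − T) − 8.044.
Rearrange: dT/dt = (T_ss − T)/τ with τ = M/ṁ = 212.880 min and T_ss = T_in − Q̇/(ṁ c_p) = 15.1162 °C.
This is linear first-order; T(t) = T_ss + (T₀ − T_ss) e^(−t/τ).
T(565.6) = 15.1162 + (9.85383)·e^(−565.6/212.880) = 15.1162 + (9.85383)·0.0701661 = 15.8076 °C.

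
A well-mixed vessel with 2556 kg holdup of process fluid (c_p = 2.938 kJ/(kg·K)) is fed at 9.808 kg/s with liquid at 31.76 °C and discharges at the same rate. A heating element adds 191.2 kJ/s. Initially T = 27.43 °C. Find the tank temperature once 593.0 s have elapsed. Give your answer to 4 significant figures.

M c_p dT/dt = ṁ c_p (T_in − T) + Q̇.
τ = M/ṁ = 260.604 s; T_ss = T_in + Q̇/(ṁ c_p) = 31.76 + 191.2/(9.808·2.938) = 38.3952 °C.
T approaches T_ss exponentially: T(t) = T_ss + (T₀ − T_ss) e^(−t/τ).
T(593.0) = 38.3952 + (-10.9652)·e^(−593.0/260.604) = 38.3952 + (-10.9652)·0.102747 = 37.2686 °C.

37.27 °C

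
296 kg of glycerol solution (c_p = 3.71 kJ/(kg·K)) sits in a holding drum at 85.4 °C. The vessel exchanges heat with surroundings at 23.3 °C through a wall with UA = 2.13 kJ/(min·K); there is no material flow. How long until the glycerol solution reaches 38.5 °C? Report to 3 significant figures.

726 min

Energy balance: M c_p dT/dt = −UA(T − T_amb).
τ = M c_p/UA = 515.57 min; T_ss = T_amb = 23.300 °C.
T(t) = T_ss + (T₀ − T_ss)e^(−t/τ); set T = 38.5:
t = −τ ln[(T − T_ss)/(T₀ − T_ss)] = −515.57 · ln(0.24477) = 725.64 min.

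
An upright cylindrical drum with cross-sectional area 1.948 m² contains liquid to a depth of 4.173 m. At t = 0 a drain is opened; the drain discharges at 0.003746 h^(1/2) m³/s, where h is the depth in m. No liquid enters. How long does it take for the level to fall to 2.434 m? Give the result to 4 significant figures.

502.0 s

With no inflow, A dh/dt = −0.003746 √h.
This is separable: 2 d(√h)/dt = −0.003746/A, so √h = √h₀ − (0.003746/(2A)) t.
t = 2A(√h₀ − √h)/0.003746 = 2·1.948·(√4.173 − √2.434)/0.003746
  = 3.89600 × (2.04279 − 1.56013) / 0.003746 = 501.991 s.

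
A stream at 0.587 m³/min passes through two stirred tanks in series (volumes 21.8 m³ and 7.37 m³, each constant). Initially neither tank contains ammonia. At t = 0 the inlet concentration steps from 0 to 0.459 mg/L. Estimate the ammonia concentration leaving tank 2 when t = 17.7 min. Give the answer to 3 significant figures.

0.0857 mg/L

Species balance on tank i: dCᵢ/dt = (Cᵢ₋₁ − Cᵢ)/τᵢ with τᵢ = Vᵢ/Q.
τ₁ = 21.8/0.587 = 37.138 min; τ₂ = 7.37/0.587 = 12.555 min.
Tank 1: C₁ = C_in(1 − e^(−t/τ₁)). Tank 2 (τ₁ ≠ τ₂): C₂ = C_in[1 − (τ₁ e^(−t/τ₁) − τ₂ e^(−t/τ₂))/(τ₁ − τ₂)].
At t = 17.7: e^(−t/τ₁) = 0.62089, e^(−t/τ₂) = 0.24420.
C₂ = 0.459·[1 − (37.138·0.62089 − 12.555·0.24420)/(24.583)] = 0.459·0.18672 = 0.085704 mg/L.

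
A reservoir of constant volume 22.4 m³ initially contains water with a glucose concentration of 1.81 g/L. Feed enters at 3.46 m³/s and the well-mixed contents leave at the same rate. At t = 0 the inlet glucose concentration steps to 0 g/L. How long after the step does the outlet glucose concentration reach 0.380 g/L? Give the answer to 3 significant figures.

10.1 s

Species balance: V dC/dt = Q(C_in − C) ⇒ τ = V/Q = 6.4740 s.
C(t) = C_in + (C₀ − C_in) e^(−t/τ). Set C = 0.380 and solve for t:
e^(−t/τ) = (C − C_in)/(C₀ − C_in) = (0.380 − 0)/(1.81 − 0) = 0.20994
t = −τ ln(…) = 6.4740 × 1.5609 = 10.105 s.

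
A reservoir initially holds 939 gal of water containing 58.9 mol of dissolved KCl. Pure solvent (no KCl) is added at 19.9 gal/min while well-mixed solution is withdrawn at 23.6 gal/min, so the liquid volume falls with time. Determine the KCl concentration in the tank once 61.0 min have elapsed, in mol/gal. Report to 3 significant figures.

0.0143 mol/gal

Let m(t) be the amount of KCl. Volume: V(t) = V₀ + (Q_in − Q_out) t = 939 − 3.7000 t; V(61.0) = 713.30 gal.
Species balance (pure solvent in): dm/dt = −Q_out · m/V(t).
Separate: dm/m = −Q_out dt/V(t) ⇒ ln(m/m₀) = −(Q_out/(Q_in−Q_out)) ln(V/V₀).
m = m₀ (V₀/V)^(Q_out/(Q_in−Q_out)) = 58.9 × (939/713.30)^(-6.3784) = 10.200 mol.
C = m/V = 10.200/713.30 = 0.014299 mol/gal.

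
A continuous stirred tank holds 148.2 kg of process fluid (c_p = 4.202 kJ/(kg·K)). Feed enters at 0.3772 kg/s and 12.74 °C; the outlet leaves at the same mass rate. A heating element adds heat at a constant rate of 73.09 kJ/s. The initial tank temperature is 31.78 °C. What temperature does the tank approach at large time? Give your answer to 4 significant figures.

Energy balance: M c_p dT/dt = ṁ c_p (T_in − T) + 73.09.
At steady state dT/dt = 0 ⇒ T_ss = T_in + Q̇/(ṁ c_p) = 12.74 + 73.09/(0.3772·4.202) = 58.8537 °C.

58.85 °C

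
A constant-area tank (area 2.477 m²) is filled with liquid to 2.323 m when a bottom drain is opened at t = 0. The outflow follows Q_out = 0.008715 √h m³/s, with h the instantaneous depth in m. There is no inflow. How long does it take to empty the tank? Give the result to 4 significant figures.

866.4 s

Mass balance (ρ constant): A dh/dt = −0.008715 √h.
This is separable: 2 d(√h)/dt = −0.008715/A, so √h = √h₀ − (0.008715/(2A)) t.
Tank is empty when √h = 0: t_empty = 2A√h₀/0.008715.
t_empty = 2·2.477·√2.323/0.008715 = 4.95400·1.52414/0.008715 = 866.390 s.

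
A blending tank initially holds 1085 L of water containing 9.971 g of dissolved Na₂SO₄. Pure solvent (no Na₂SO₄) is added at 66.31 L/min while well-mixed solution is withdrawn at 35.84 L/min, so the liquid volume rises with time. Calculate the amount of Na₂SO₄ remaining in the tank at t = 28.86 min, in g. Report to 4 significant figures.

4.960 g

Total volume: dV/dt = Q_in − Q_out = 30.4700 L/min, so V(t) = 1085 + 30.4700 t and V(28.86) = 1964.36 L.
Species balance (pure solvent in): dm/dt = −Q_out · m/V(t).
dm/m = −Q_out dt/(V₀ + 30.4700 t); integrating gives ln(m/m₀) = −(Q_out/(Q_in−Q_out)) ln(V/V₀).
m = m₀ (V₀/V)^(Q_out/(Q_in−Q_out)) = 9.971 × (1085/1964.36)^(1.17624) = 4.96036 g.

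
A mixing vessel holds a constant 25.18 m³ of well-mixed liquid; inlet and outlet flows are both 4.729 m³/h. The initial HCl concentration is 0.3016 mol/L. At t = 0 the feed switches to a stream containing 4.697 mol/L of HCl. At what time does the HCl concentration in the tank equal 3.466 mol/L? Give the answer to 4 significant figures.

Accumulation = in − out for the solute gives V dC/dt = Q(C_in − C), so τ = V/Q = 5.32459 h.
C(t) = C_in + (C₀ − C_in) e^(−t/τ). Set C = 3.466 and solve for t:
e^(−t/τ) = (C − C_in)/(C₀ − C_in) = (3.466 − 4.697)/(0.3016 − 4.697) = 0.280066
t = −τ ln(…) = 5.32459 × 1.27273 = 6.77678 h.

6.777 h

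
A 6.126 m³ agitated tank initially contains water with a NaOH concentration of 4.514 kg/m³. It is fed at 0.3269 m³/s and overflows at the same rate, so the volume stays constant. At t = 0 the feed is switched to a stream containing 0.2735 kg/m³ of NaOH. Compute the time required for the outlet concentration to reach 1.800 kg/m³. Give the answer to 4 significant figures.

19.15 s

Species balance: V dC/dt = Q(C_in − C) ⇒ τ = V/Q = 18.7397 s.
C(t) = C_in + (C₀ − C_in) e^(−t/τ). Set C = 1.800 and solve for t:
e^(−t/τ) = (C − C_in)/(C₀ − C_in) = (1.800 − 0.2735)/(4.514 − 0.2735) = 0.359981
t = −τ ln(…) = 18.7397 × 1.02170 = 19.1464 s.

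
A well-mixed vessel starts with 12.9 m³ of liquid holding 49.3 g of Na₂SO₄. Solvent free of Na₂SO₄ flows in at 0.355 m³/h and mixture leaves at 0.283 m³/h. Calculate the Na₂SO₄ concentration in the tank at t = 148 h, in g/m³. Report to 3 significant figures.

0.196 g/m³

Let m(t) be the amount of Na₂SO₄. Volume: V(t) = V₀ + (Q_in − Q_out) t = 12.9 + 0.072000 t; V(148) = 23.556 m³.
No Na₂SO₄ enters, so dm/dt = −Q_out · (m/V).
Separate: dm/m = −Q_out dt/V(t) ⇒ ln(m/m₀) = −(Q_out/(Q_in−Q_out)) ln(V/V₀).
m = m₀ (V₀/V)^(Q_out/(Q_in−Q_out)) = 49.3 × (12.9/23.556)^(3.9306) = 4.6234 g.
C = m/V = 4.6234/23.556 = 0.19627 g/m³.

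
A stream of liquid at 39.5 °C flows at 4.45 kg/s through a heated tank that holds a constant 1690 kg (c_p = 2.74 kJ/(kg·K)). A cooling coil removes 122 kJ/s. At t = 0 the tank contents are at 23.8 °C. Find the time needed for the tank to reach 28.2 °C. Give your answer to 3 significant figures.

563 s

Unsteady energy balance on the tank contents: M c_p dT/dt = ṁ c_p (T_in − T) − 122.
τ = M/ṁ = 379.78 s; T_ss = T_in − Q̇/(ṁ c_p) = 29.494 °C.
T(t) = T_ss + (T₀ − T_ss) e^(−t/τ). Set T = 28.2:
e^(−t/τ) = (28.2 − 29.494)/(23.8 − 29.494) = 0.22729
t = −379.78 · ln(0.22729) = 562.64 s.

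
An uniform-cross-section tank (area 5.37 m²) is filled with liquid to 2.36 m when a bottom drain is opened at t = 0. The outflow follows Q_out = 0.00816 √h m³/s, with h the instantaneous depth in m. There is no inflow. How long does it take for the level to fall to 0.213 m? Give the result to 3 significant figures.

1410 s

A dh/dt = −Q_out = −0.00816 √h.
This is separable: 2 d(√h)/dt = −0.00816/A, so √h = √h₀ − (0.00816/(2A)) t.
t = 2A(√h₀ − √h)/0.00816 = 2·5.37·(√2.36 − √0.213)/0.00816
  = 10.740 × (1.5362 − 0.46152) / 0.00816 = 1414.5 s.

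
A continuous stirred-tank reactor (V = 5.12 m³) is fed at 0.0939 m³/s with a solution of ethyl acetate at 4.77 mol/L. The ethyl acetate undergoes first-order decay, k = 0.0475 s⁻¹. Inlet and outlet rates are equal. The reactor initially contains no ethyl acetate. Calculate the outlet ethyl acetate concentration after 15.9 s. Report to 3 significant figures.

V dC/dt = Q(C_in − C) − k V C.
dC/dt = (Q/V) C_in − (Q/V + k) C; effective rate a = Q/V + k = 0.018340 + 0.0475 = 0.065840 s⁻¹.
C_ss = Q C_in/(Q + kV) = 1.3287 mol/L; C(t) = C_ss + (C₀ − C_ss) e^(−a t).
C(15.9) = 1.3287 + (-1.3287)·e^(−0.065840·15.9) = 1.3287 + (-1.3287)·0.35104 = 0.86227 mol/L.

0.862 mol/L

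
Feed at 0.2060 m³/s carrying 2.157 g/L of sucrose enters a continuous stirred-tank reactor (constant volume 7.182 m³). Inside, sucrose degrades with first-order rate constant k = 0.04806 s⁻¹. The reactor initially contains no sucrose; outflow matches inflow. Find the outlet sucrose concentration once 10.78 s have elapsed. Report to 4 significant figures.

Accumulation = in − out − consumed: V dC/dt = Q C_in − Q C − k V C.
dC/dt = (Q/V) C_in − (Q/V + k) C; effective rate a = Q/V + k = 0.0286828 + 0.04806 = 0.0767428 s⁻¹.
C_ss = Q C_in/(Q + kV) = 0.806184 g/L; C(t) = C_ss + (C₀ − C_ss) e^(−a t).
C(10.78) = 0.806184 + (-0.806184)·e^(−0.0767428·10.78) = 0.806184 + (-0.806184)·0.437234 = 0.453693 g/L.

0.4537 g/L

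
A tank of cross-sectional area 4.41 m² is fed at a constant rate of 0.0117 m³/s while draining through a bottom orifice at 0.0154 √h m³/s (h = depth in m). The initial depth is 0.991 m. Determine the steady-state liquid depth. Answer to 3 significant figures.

0.577 m

Level balance: A dh/dt = 0.0117 − 0.0154 √h. Setting dh/dt = 0:
Q_in = 0.0154 √h_ss ⇒ √h_ss = 0.0117/0.0154 = 0.75974.
h_ss = 0.75974² = 0.57721 m. (Since h₀ = 0.991 m > h_ss, the level will fall toward this value.)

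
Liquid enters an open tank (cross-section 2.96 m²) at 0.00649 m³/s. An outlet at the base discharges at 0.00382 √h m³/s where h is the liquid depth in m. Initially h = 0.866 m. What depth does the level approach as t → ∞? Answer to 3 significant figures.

2.89 m

Mass balance (ρ constant): A dh/dt = Q_in − 0.00382 √h. At steady state dh/dt = 0:
Q_in = 0.00382 √h_ss ⇒ √h_ss = 0.00649/0.00382 = 1.6990.
h_ss = 1.6990² = 2.8864 m. (Since h₀ = 0.866 m < h_ss, the level will rise toward this value.)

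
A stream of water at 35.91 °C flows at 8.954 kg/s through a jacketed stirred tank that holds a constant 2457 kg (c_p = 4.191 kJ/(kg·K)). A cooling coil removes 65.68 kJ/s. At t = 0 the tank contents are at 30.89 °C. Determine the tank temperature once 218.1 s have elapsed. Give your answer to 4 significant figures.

32.68 °C

M c_p dT/dt = ṁ c_p (T_in − T) − Q̇.
τ = M/ṁ = 274.403 s; T_ss = T_in − Q̇/(ṁ c_p) = 35.91 − 65.68/(8.954·4.191) = 34.1598 °C.
T approaches T_ss exponentially: T(t) = T_ss + (T₀ − T_ss) e^(−t/τ).
T(218.1) = 34.1598 + (-3.26976)·e^(−218.1/274.403) = 34.1598 + (-3.26976)·0.451664 = 32.6829 °C.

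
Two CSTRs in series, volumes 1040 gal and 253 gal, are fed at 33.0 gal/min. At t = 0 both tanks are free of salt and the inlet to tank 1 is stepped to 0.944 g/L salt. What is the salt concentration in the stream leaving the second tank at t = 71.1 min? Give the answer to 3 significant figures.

0.813 g/L

Each tank obeys Vᵢ dCᵢ/dt = Q(Cᵢ₋₁ − Cᵢ), so τᵢ = Vᵢ/Q.
τ₁ = 1040/33.0 = 31.515 min; τ₂ = 253/33.0 = 7.6667 min.
Solving the cascade with C₁(0)=C₂(0)=0 gives C₂(t) = C_in[1 − (τ₁ e^(−t/τ₁) − τ₂ e^(−t/τ₂))/(τ₁ − τ₂)].
At t = 71.1: e^(−t/τ₁) = 0.10476, e^(−t/τ₂) = 9.3841e-05.
C₂ = 0.944·[1 − (31.515·0.10476 − 7.6667·9.3841e-05)/(23.848)] = 0.944·0.86159 = 0.81334 g/L.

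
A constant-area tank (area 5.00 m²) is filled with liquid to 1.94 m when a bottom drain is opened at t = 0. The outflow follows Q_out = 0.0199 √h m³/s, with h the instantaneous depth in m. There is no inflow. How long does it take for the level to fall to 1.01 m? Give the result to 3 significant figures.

195 s

Accumulation of liquid (constant cross-section A): A dh/dt = −0.0199 √h.
∫ h^(−1/2) dh = −(0.0199/A) ∫ dt, giving 2√h = 2√h₀ − (0.0199/A) t.
t = 2A(√h₀ − √h)/0.0199 = 2·5.00·(√1.94 − √1.01)/0.0199
  = 10.000 × (1.3928 − 1.0050) / 0.0199 = 194.90 s.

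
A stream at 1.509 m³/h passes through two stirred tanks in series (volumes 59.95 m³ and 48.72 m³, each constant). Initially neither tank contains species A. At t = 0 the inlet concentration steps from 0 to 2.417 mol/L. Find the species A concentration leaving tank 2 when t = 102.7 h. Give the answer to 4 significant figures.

Time constants: τᵢ = Vᵢ/Q for each well-mixed tank.
τ₁ = 59.95/1.509 = 39.7283 h; τ₂ = 48.72/1.509 = 32.2863 h.
Tank 1: C₁ = C_in(1 − e^(−t/τ₁)). Tank 2 (τ₁ ≠ τ₂): C₂ = C_in[1 − (τ₁ e^(−t/τ₁) − τ₂ e^(−t/τ₂))/(τ₁ − τ₂)].
At t = 102.7: e^(−t/τ₁) = 0.0753916, e^(−t/τ₂) = 0.0415475.
C₂ = 2.417·[1 − (39.7283·0.0753916 − 32.2863·0.0415475)/(7.44201)] = 2.417·0.777780 = 1.87989 mol/L.

1.880 mol/L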